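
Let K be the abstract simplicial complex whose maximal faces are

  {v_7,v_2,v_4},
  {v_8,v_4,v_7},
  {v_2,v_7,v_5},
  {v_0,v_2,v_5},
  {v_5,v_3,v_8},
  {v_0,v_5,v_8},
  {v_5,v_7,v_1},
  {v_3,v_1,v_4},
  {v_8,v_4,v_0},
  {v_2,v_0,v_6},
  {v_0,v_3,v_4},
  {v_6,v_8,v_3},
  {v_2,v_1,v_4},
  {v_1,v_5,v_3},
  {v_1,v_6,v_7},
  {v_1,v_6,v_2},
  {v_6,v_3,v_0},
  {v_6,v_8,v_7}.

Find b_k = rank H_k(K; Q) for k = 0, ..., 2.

b_0 = 1, b_1 = 1, b_2 = 0.

K has 9 vertices, 27 edges, 18 triangles.
rank ∂_0 = 0, rank ∂_1 = 8 ⇒ b_0 = 9 − 0 − 8 = 1; all invariant factors of ∂_1 are 1 so no torsion. So H_0 = Z.
rank ∂_1 = 8, rank ∂_2 = 18 ⇒ b_1 = 27 − 8 − 18 = 1; ∂_2 has invariant factor(s) [2] giving torsion. So H_1 = Z ⊕ Z/2.
rank ∂_2 = 18, rank ∂_3 = 0 ⇒ b_2 = 18 − 18 − 0 = 0. So H_2 = 0.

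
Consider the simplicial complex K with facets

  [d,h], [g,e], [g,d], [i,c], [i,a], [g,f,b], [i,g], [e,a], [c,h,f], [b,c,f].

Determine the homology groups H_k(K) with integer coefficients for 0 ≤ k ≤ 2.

Take the total order a < b < c < d < e < f < g < h < i on the vertex set. Then K (dimension 2) consists of the simplices:

  0-simplices (9): a, b, c, d, e, f, g, h, i
  1-simplices (14): ae, ai, bc, bf, bg, cf, ch, ci, dg, dh, eg, fg, fh, gi
  2-simplices (3): bcf, bfg, cfh

giving chain groups C_0 ≅ Z^9, C_1 ≅ Z^14, C_2 ≅ Z^3.

∂_1: C_1 → C_0 maps an edge to its endpoints' difference, ∂[p,q] = q − p.
As a 9×14 matrix over Z this has rank 8, with invariant factors (1,1,1,1,1,1,1,1).

Boundary ∂_2: C_2 → C_1 sends each 2-simplex [p,q,r] to [q,r] − [p,r] + [p,q]. For instance
  ∂bcf = cf − bf + bc,
  ∂bfg = fg − bg + bf.
As a 14×3 matrix over Z this has rank 3, with invariant factors (1,1,1).

From H_k ≅ ker(∂_k) / im(∂_{k+1}) we obtain:

  H_0: rank C_0 − rank ∂_1 = 9 − 8 = 1, and the invariant factors of ∂_1 are all 1, so H_0 ≅ Z.
  H_1: rank ker ∂_1 − rank ∂_2 = (14 − 8) − 3 = 3, and the invariant factors of ∂_2 are all 1, so H_1 ≅ Z^3.
  H_2: rank ker ∂_2 − rank ∂_3 = (3 − 3) − 0 = 0, and there is no ∂_3, so H_2 ≅ 0.

H_0 = Z,  H_1 = Z^3,  H_2 = 0.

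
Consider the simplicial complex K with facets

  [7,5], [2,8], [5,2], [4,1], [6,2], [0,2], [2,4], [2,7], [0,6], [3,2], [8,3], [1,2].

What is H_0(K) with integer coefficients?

H_0 = Z.

Order the vertices as 0 < 1 < 2 < 3 < 4 < 5 < 6 < 7 < 8. Listing each simplex with vertices in this order, K has dimension 1 with simplices:

  0-simplices (9): [0], [1], [2], [3], [4], [5], [6], [7], [8]
  1-simplices (12): [0,2], [0,6], [1,2], [1,4], [2,3], [2,4], [2,5], [2,6], [2,7], [2,8], [3,8], [5,7]

Hence C_0 ≅ Z^9, C_1 ≅ Z^12.

The boundary map ∂_1: C_1 → C_0 sends each edge [p,q] (with p < q) to q − p. For instance
  ∂[2,7] = [7] − [2].
The 9×12 boundary matrix has rank 8 and Smith normal form diag(1,1,1,1,1,1,1,1).

Now H_k = ker ∂_k / im ∂_{k+1}, so:

  H_0: rank C_0 − rank ∂_1 = 9 − 8 = 1, and the invariant factors of ∂_1 are all 1, so H_0 = Z.

(K is a triangulation of a wedge of 4 circles.)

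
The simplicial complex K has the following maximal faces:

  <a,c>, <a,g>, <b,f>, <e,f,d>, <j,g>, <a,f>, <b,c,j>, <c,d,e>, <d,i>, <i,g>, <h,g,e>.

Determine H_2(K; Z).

H_2 ≅ 0.

Order the vertices as a < b < c < d < e < f < g < h < i < j. Listing each simplex with vertices in this order, K has dimension 2 with simplices:

  0-simplices (10): a, b, c, d, e, f, g, h, i, j
  1-simplices (18): ac, af, ag, bc, bf, bj, cd, ce, cj, de, df, di, ef, eg, eh, gh, gi, gj
  2-simplices (4): bcj, cde, def, egh

giving chain groups C_0 ≅ Z^10, C_1 ≅ Z^18, C_2 ≅ Z^4.

∂_1: C_1 → C_0 sends each edge [p,q] (with p < q) to q − p.
The 10×18 boundary matrix has rank 9 and Smith normal form diag(1,1,1,1,1,1,1,1,1).

Boundary ∂_2: C_2 → C_1 acts by ∂[p,q,r] = [q,r] − [p,r] + [p,q]. For instance
  ∂egh = gh − eh + eg,
  ∂cde = de − ce + cd.
The 18×4 boundary matrix has rank 4 and Smith normal form diag(1,1,1,1).

Computing H_k = (kernel of ∂_k) / (image of ∂_{k+1}):

  H_2: rank ker ∂_2 − rank ∂_3 = (4 − 4) − 0 = 0, and there is no ∂_3, so H_2 = 0.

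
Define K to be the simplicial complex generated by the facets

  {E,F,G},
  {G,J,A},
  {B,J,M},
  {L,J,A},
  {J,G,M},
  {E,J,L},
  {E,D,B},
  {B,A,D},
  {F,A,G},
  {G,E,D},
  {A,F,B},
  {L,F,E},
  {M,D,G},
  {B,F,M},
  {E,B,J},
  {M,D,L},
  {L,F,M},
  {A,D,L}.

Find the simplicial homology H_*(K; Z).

H_0 = Z,  H_1 = Z^2,  H_2 = Z.

Take the total order A < B < D < E < F < G < J < L < M on the vertex set. Then K (dimension 2) consists of the simplices:

  0-simplices (9): A, B, D, E, F, G, J, L, M
  1-simplices (27): AB, AD, AF, AG, AJ, AL, BD, BE, BF, BJ, BM, DE, DG, DL, DM, EF, EG, EJ, EL, FG, FL, FM, GJ, GM, JL, JM, LM
  2-simplices (18): ABD, ABF, ADL, AFG, AGJ, AJL, BDE, BEJ, BFM, BJM, DEG, DGM, DLM, EFG, EFL, EJL, FLM, GJM

Hence C_0 ≅ Z^9, C_1 ≅ Z^27, C_2 ≅ Z^18.

The boundary map ∂_1: C_1 → C_0 is given by ∂[p,q] = [q] − [p]. For instance
  ∂FG = G − F.
As a 9×27 matrix over Z this has rank 8, with invariant factors (1,1,1,1,1,1,1,1).

Boundary ∂_2: C_2 → C_1 acts by ∂[p,q,r] = [q,r] − [p,r] + [p,q]. For instance
  ∂BDE = DE − BE + BD,
  ∂ABD = BD − AD + AB.
The resulting 27×18 matrix has rank 17, and its Smith normal form has invariant factors (1,1,1,1,1,1,1,1,1,1,1,1,1,1,1,1,1).

Computing H_k = (kernel of ∂_k) / (image of ∂_{k+1}):

  H_0: rank C_0 − rank ∂_1 = 9 − 8 = 1, and the invariant factors of ∂_1 are all 1, so H_0 ≅ Z.
  H_1: rank ker ∂_1 − rank ∂_2 = (27 − 8) − 17 = 2, and the invariant factors of ∂_2 are all 1, so H_1 ≅ Z^2.
  H_2: rank ker ∂_2 − rank ∂_3 = (18 − 17) − 0 = 1, and there is no ∂_3, so H_2 ≅ Z.

(K is a triangulation of the torus T^2.)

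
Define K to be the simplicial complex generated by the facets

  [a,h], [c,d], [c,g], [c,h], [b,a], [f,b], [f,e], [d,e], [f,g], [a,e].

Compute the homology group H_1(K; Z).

We work with the vertex ordering a < b < c < d < e < f < g < h. The simplices of K, each written with vertices in increasing order, are:

  0-simplices (8): a, b, c, d, e, f, g, h
  1-simplices (10): ab, ae, ah, bf, cd, cg, ch, de, ef, fg

so the chain groups are C_0 ≅ Z^8, C_1 ≅ Z^10.

∂_1: C_1 → C_0 maps an edge to its endpoints' difference, ∂[p,q] = q − p.
The resulting 8×10 matrix has rank 7, and its Smith normal form has invariant factors (1,1,1,1,1,1,1).

From H_k ≅ ker(∂_k) / im(∂_{k+1}) we obtain:

  H_1: rank ker ∂_1 − rank ∂_2 = (10 − 7) − 0 = 3, and there is no ∂_2, so H_1 ≅ Z^3.

H_1 ≅ Z^3.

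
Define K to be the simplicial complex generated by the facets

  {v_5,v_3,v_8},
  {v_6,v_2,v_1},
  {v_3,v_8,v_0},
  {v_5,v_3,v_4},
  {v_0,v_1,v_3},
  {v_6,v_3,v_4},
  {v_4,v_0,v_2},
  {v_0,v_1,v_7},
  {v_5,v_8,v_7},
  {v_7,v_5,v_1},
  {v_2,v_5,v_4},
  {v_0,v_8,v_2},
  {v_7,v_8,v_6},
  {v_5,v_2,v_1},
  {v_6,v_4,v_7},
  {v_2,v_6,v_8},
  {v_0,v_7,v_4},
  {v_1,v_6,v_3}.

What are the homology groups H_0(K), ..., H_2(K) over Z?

Take the total order v_0 < v_1 < v_2 < v_3 < v_4 < v_5 < v_6 < v_7 < v_8 on the vertex set. Then K (dimension 2) consists of the simplices:

  0-simplices (9): [v_0], [v_1], [v_2], [v_3], [v_4], [v_5], [v_6], [v_7], [v_8]
  1-simplices (27): (27 of them)
  2-simplices (18): (18 of them)

so the chain groups are C_0 ≅ Z^9, C_1 ≅ Z^27, C_2 ≅ Z^18.

The boundary map ∂_1: C_1 → C_0 maps an edge to its endpoints' difference, ∂[p,q] = q − p.
The 9×27 boundary matrix has rank 8 and Smith normal form diag(1,1,1,1,1,1,1,1).

The boundary map ∂_2: C_2 → C_1 sends each 2-simplex [p,q,r] to [q,r] − [p,r] + [p,q]. For instance
  ∂[v_1,v_2,v_5] = [v_2,v_5] − [v_1,v_5] + [v_1,v_2],
  ∂[v_0,v_2,v_4] = [v_2,v_4] − [v_0,v_4] + [v_0,v_2].
This gives a 27×18 integer matrix of rank 17; reducing to Smith normal form yields diagonal entries (1,1,1,1,1,1,1,1,1,1,1,1,1,1,1,1,1).

From H_k ≅ ker(∂_k) / im(∂_{k+1}) we obtain:

  H_0: rank C_0 − rank ∂_1 = 9 − 8 = 1, and the invariant factors of ∂_1 are all 1, so H_0 = Z.
  H_1: rank ker ∂_1 − rank ∂_2 = (27 − 8) − 17 = 2, and the invariant factors of ∂_2 are all 1, so H_1 = Z^2.
  H_2: rank ker ∂_2 − rank ∂_3 = (18 − 17) − 0 = 1, and there is no ∂_3, so H_2 = Z.

(K is a triangulation of the torus T^2.)

H_0 ≅ Z,  H_1 ≅ Z^2,  H_2 ≅ Z.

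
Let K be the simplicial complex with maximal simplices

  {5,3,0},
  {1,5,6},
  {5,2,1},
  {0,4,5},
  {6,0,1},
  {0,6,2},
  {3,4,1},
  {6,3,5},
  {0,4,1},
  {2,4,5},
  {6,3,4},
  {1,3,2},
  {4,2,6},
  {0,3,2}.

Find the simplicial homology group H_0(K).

H_0 ≅ Z.

Take the total order 0 < 1 < 2 < 3 < 4 < 5 < 6 on the vertex set. Then K (dimension 2) consists of the simplices:

  0-simplices (7): [0], [1], [2], [3], [4], [5], [6]
  1-simplices (21): [0,1], [0,2], [0,3], [0,4], [0,5], [0,6], [1,2], [1,3], [1,4], [1,5], [1,6], [2,3], [2,4], [2,5], [2,6], [3,4], [3,5], [3,6], [4,5], [4,6], [5,6]
  2-simplices (14): [0,1,4], [0,1,6], [0,2,3], [0,2,6], [0,3,5], [0,4,5], [1,2,3], [1,2,5], [1,3,4], [1,5,6], [2,4,5], [2,4,6], [3,4,6], [3,5,6]

Hence C_0 ≅ Z^7, C_1 ≅ Z^21, C_2 ≅ Z^14.

Boundary ∂_1: C_1 → C_0 is given by ∂[p,q] = [q] − [p]. For instance
  ∂[0,4] = [4] − [0].
The resulting 7×21 matrix has rank 6, and its Smith normal form has invariant factors (1,1,1,1,1,1).

The boundary map ∂_2: C_2 → C_1 acts by ∂[p,q,r] = [q,r] − [p,r] + [p,q]. For instance
  ∂[3,4,6] = [4,6] − [3,6] + [3,4],
  ∂[1,3,4] = [3,4] − [1,4] + [1,3].
As a 21×14 matrix over Z this has rank 13, with invariant factors (1,1,1,1,1,1,1,1,1,1,1,1,1).

Reading off H_k = ker ∂_k / im ∂_{k+1}:

  H_0: rank C_0 − rank ∂_1 = 7 − 6 = 1, and the invariant factors of ∂_1 are all 1, so H_0 = Z.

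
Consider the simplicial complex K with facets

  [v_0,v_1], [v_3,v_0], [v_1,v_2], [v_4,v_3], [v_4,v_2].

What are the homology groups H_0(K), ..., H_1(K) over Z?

H_0 ≅ Z,  H_1 ≅ Z.

K has 5 vertices, 5 edges.
rank ∂_0 = 0, rank ∂_1 = 4 ⇒ b_0 = 5 − 0 − 4 = 1; all invariant factors of ∂_1 are 1 so no torsion. So H_0 ≅ Z.
rank ∂_1 = 4, rank ∂_2 = 0 ⇒ b_1 = 5 − 4 − 0 = 1. So H_1 ≅ Z.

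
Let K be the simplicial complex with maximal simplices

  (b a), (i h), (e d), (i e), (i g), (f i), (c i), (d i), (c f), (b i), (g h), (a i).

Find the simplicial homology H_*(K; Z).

H_0 ≅ Z,  H_1 ≅ Z^4.

K has 9 vertices, 12 edges.
rank ∂_0 = 0, rank ∂_1 = 8 ⇒ b_0 = 9 − 0 − 8 = 1; all invariant factors of ∂_1 are 1 so no torsion. So H_0 ≅ Z.
rank ∂_1 = 8, rank ∂_2 = 0 ⇒ b_1 = 12 − 8 − 0 = 4. So H_1 ≅ Z^4.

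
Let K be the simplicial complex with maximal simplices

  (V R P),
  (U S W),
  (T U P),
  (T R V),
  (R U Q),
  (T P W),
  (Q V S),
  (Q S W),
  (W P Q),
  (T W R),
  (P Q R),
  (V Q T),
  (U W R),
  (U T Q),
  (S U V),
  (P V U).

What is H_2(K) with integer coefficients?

H_2 ≅ Z.

We work with the vertex ordering P < Q < R < S < T < U < V < W. The simplices of K, each written with vertices in increasing order, are:

  0-simplices (8): P, Q, R, S, T, U, V, W
  1-simplices (24): PQ, PR, PT, PU, PV, PW, QR, QS, QT, QU, QV, QW, RT, RU, RV, RW, SU, SV, SW, TU, TV, TW, UV, UW
  2-simplices (16): PQR, PQW, PRV, PTU, PTW, PUV, QRU, QSV, QSW, QTU, QTV, RTV, RTW, RUW, SUV, SUW

Hence C_0 ≅ Z^8, C_1 ≅ Z^24, C_2 ≅ Z^16.

Boundary ∂_1: C_1 → C_0 sends each edge [p,q] (with p < q) to q − p.
As a 8×24 matrix over Z this has rank 7, with invariant factors (1,1,1,1,1,1,1).

Boundary ∂_2: C_2 → C_1 acts by ∂[p,q,r] = [q,r] − [p,r] + [p,q]. For instance
  ∂PUV = UV − PV + PU,
  ∂RTW = TW − RW + RT.
This gives a 24×16 integer matrix of rank 15; reducing to Smith normal form yields diagonal entries (1,1,1,1,1,1,1,1,1,1,1,1,1,1,1).

From H_k ≅ ker(∂_k) / im(∂_{k+1}) we obtain:

  H_2: rank ker ∂_2 − rank ∂_3 = (16 − 15) − 0 = 1, and there is no ∂_3, so H_2 ≅ Z.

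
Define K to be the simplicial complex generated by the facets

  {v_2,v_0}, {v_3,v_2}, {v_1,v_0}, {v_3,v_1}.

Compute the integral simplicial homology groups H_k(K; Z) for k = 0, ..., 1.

Take the total order v_0 < v_1 < v_2 < v_3 on the vertex set. Then K (dimension 1) consists of the simplices:

  0-simplices (4): [v_0], [v_1], [v_2], [v_3]
  1-simplices (4): [v_0,v_1], [v_0,v_2], [v_1,v_3], [v_2,v_3]

Hence C_0 ≅ Z^4, C_1 ≅ Z^4.

∂_1: C_1 → C_0 is given by ∂[p,q] = [q] − [p]. For instance
  ∂[v_0,v_1] = [v_1] − [v_0].
The resulting 4×4 matrix has rank 3, and its Smith normal form has invariant factors (1,1,1).

Now H_k = ker ∂_k / im ∂_{k+1}, so:

  H_0: rank C_0 − rank ∂_1 = 4 − 3 = 1, and the invariant factors of ∂_1 are all 1, so H_0 ≅ Z.
  H_1: rank ker ∂_1 − rank ∂_2 = (4 − 3) − 0 = 1, and there is no ∂_2, so H_1 ≅ Z.

H_0 ≅ Z,  H_1 ≅ Z.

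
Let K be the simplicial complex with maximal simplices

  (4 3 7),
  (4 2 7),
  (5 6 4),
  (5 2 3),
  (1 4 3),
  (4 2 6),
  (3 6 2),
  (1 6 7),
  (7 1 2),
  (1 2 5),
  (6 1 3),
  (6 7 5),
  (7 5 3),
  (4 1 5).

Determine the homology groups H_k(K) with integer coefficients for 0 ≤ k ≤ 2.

H_0 ≅ Z,  H_1 ≅ Z^2,  H_2 ≅ Z.

Take the total order 1 < 2 < 3 < 4 < 5 < 6 < 7 on the vertex set. Then K (dimension 2) consists of the simplices:

  0-simplices (7): [1], [2], [3], [4], [5], [6], [7]
  1-simplices (21): [1,2], [1,3], [1,4], [1,5], [1,6], [1,7], [2,3], [2,4], [2,5], [2,6], [2,7], [3,4], [3,5], [3,6], [3,7], [4,5], [4,6], [4,7], [5,6], [5,7], [6,7]
  2-simplices (14): [1,2,5], [1,2,7], [1,3,4], [1,3,6], [1,4,5], [1,6,7], [2,3,5], [2,3,6], [2,4,6], [2,4,7], [3,4,7], [3,5,7], [4,5,6], [5,6,7]

so the chain groups are C_0 ≅ Z^7, C_1 ≅ Z^21, C_2 ≅ Z^14.

Boundary ∂_1: C_1 → C_0 is given by ∂[p,q] = [q] − [p].
As a 7×21 matrix over Z this has rank 6, with invariant factors (1,1,1,1,1,1).

∂_2: C_2 → C_1 sends each 2-simplex [p,q,r] to [q,r] − [p,r] + [p,q]. For instance
  ∂[1,6,7] = [6,7] − [1,7] + [1,6],
  ∂[1,3,4] = [3,4] − [1,4] + [1,3].
The 21×14 boundary matrix has rank 13 and Smith normal form diag(1,1,1,1,1,1,1,1,1,1,1,1,1).

From H_k ≅ ker(∂_k) / im(∂_{k+1}) we obtain:

  H_0: rank C_0 − rank ∂_1 = 7 − 6 = 1, and the invariant factors of ∂_1 are all 1, so H_0 ≅ Z.
  H_1: rank ker ∂_1 − rank ∂_2 = (21 − 6) − 13 = 2, and the invariant factors of ∂_2 are all 1, so H_1 ≅ Z^2.
  H_2: rank ker ∂_2 − rank ∂_3 = (14 − 13) − 0 = 1, and there is no ∂_3, so H_2 ≅ Z.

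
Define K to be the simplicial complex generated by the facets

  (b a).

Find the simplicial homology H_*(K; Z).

We work with the vertex ordering a < b. The simplices of K, each written with vertices in increasing order, are:

  0-simplices (2): a, b
  1-simplices (1): ab

Hence C_0 ≅ Z^2, C_1 ≅ Z^1.

Boundary ∂_1: C_1 → C_0 sends each edge [p,q] (with p < q) to q − p. For instance
  ∂ab = b − a.
This gives a 2×1 integer matrix of rank 1; reducing to Smith normal form yields diagonal entries (1).

Now H_k = ker ∂_k / im ∂_{k+1}, so:

  H_0: rank C_0 − rank ∂_1 = 2 − 1 = 1, and the invariant factors of ∂_1 are all 1, so H_0 ≅ Z.
  H_1: rank ker ∂_1 − rank ∂_2 = (1 − 1) − 0 = 0, and there is no ∂_2, so H_1 ≅ 0.

(K is a triangulation of the 1-simplex.)

H_0 ≅ Z,  H_1 = 0.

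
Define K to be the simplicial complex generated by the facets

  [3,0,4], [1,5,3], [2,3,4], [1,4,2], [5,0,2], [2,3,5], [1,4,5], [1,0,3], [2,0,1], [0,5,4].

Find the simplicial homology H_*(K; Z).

We work with the vertex ordering 0 < 1 < 2 < 3 < 4 < 5. The simplices of K, each written with vertices in increasing order, are:

  0-simplices (6): [0], [1], [2], [3], [4], [5]
  1-simplices (15): [0,1], [0,2], [0,3], [0,4], [0,5], [1,2], [1,3], [1,4], [1,5], [2,3], [2,4], [2,5], [3,4], [3,5], [4,5]
  2-simplices (10): [0,1,2], [0,1,3], [0,2,5], [0,3,4], [0,4,5], [1,2,4], [1,3,5], [1,4,5], [2,3,4], [2,3,5]

Hence C_0 ≅ Z^6, C_1 ≅ Z^15, C_2 ≅ Z^10.

∂_1: C_1 → C_0 maps an edge to its endpoints' difference, ∂[p,q] = q − p. For instance
  ∂[0,4] = [4] − [0].
The resulting 6×15 matrix has rank 5, and its Smith normal form has invariant factors (1,1,1,1,1).

∂_2: C_2 → C_1 sends each 2-simplex [p,q,r] to [q,r] − [p,r] + [p,q]. For instance
  ∂[2,3,4] = [3,4] − [2,4] + [2,3],
  ∂[0,1,2] = [1,2] − [0,2] + [0,1].
The 15×10 boundary matrix has rank 10 and Smith normal form diag(1,1,1,1,1,1,1,1,1,2).

Reading off H_k = ker ∂_k / im ∂_{k+1}:

  H_0: rank C_0 − rank ∂_1 = 6 − 5 = 1, and the invariant factors of ∂_1 are all 1, so H_0 ≅ Z.
  H_1: rank ker ∂_1 − rank ∂_2 = (15 − 5) − 10 = 0, and ∂_2 has invariant factor 2 > 1, so H_1 ≅ Z/2Z.
  H_2: rank ker ∂_2 − rank ∂_3 = (10 − 10) − 0 = 0, and there is no ∂_3, so H_2 ≅ 0.

As a check, the Euler characteristic is 6 − 15 + 10 = 1, which agrees with 1 − 0 + 0 = 1.

H_0 ≅ Z,  H_1 ≅ Z/2Z,  H_2 = 0.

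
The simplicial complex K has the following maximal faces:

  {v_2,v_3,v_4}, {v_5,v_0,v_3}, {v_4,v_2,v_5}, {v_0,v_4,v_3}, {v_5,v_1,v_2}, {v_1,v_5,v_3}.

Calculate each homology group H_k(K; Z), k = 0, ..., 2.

K has 6 vertices, 12 edges, 6 triangles.
rank ∂_0 = 0, rank ∂_1 = 5 ⇒ b_0 = 6 − 0 − 5 = 1; all invariant factors of ∂_1 are 1 so no torsion. So H_0 ≅ Z.
rank ∂_1 = 5, rank ∂_2 = 6 ⇒ b_1 = 12 − 5 − 6 = 1; all invariant factors of ∂_2 are 1 so no torsion. So H_1 ≅ Z.
rank ∂_2 = 6, rank ∂_3 = 0 ⇒ b_2 = 6 − 6 − 0 = 0. So H_2 ≅ 0.

H_0 ≅ Z,  H_1 ≅ Z,  H_2 = 0.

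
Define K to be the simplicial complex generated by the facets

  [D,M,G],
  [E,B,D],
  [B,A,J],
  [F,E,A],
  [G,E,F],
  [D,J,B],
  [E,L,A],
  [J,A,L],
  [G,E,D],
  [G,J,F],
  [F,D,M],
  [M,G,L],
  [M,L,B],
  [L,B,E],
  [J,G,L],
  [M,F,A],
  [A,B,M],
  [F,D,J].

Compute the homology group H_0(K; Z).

H_0 = Z.

We work with the vertex ordering A < B < D < E < F < G < J < L < M. The simplices of K, each written with vertices in increasing order, are:

  0-simplices (9): A, B, D, E, F, G, J, L, M
  1-simplices (27): AB, AE, AF, AJ, AL, AM, BD, BE, BJ, BL, BM, DE, DF, DG, DJ, DM, EF, EG, EL, FG, FJ, FM, GJ, GL, GM, JL, LM
  2-simplices (18): ABJ, ABM, AEF, AEL, AFM, AJL, BDE, BDJ, BEL, BLM, DEG, DFJ, DFM, DGM, EFG, FGJ, GJL, GLM

Hence C_0 ≅ Z^9, C_1 ≅ Z^27, C_2 ≅ Z^18.

∂_1: C_1 → C_0 is given by ∂[p,q] = [q] − [p].
As a 9×27 matrix over Z this has rank 8, with invariant factors (1,1,1,1,1,1,1,1).

∂_2: C_2 → C_1 maps a triangle to the signed sum of its edges. For instance
  ∂BDJ = DJ − BJ + BD,
  ∂BLM = LM − BM + BL.
The 27×18 boundary matrix has rank 18 and Smith normal form diag(1,1,1,1,1,1,1,1,1,1,1,1,1,1,1,1,1,2).

Computing H_k = (kernel of ∂_k) / (image of ∂_{k+1}):

  H_0: rank C_0 − rank ∂_1 = 9 − 8 = 1, and the invariant factors of ∂_1 are all 1, so H_0 = Z.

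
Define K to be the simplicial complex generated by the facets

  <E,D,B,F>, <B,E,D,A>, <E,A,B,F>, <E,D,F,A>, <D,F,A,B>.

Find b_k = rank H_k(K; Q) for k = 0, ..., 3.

b_0 = 1, b_1 = 0, b_2 = 0, b_3 = 1.

We work with the vertex ordering A < B < D < E < F. The simplices of K, each written with vertices in increasing order, are:

  0-simplices (5): A, B, D, E, F
  1-simplices (10): AB, AD, AE, AF, BD, BE, BF, DE, DF, EF
  2-simplices (10): ABD, ABE, ABF, ADE, ADF, AEF, BDE, BDF, BEF, DEF
  3-simplices (5): ABDE, ABDF, ABEF, ADEF, BDEF

so the chain groups are C_0 ≅ Z^5, C_1 ≅ Z^10, C_2 ≅ Z^10, C_3 ≅ Z^5.

The boundary map ∂_1: C_1 → C_0 sends each edge [p,q] (with p < q) to q − p.
The 5×10 boundary matrix has rank 4 and Smith normal form diag(1,1,1,1).

∂_2: C_2 → C_1 acts by ∂[p,q,r] = [q,r] − [p,r] + [p,q]. For instance
  ∂ADE = DE − AE + AD,
  ∂BEF = EF − BF + BE.
This gives a 10×10 integer matrix of rank 6; reducing to Smith normal form yields diagonal entries (1,1,1,1,1,1).

∂_3: C_3 → C_2 sends each 3-simplex σ to the alternating sum Σ_i (−1)^i (σ with its i-th vertex removed). For instance
  ∂BDEF = DEF − BEF + BDF − BDE,
  ∂ABDF = BDF − ADF + ABF − ABD.
This gives a 10×5 integer matrix of rank 4; reducing to Smith normal form yields diagonal entries (1,1,1,1).

From H_k ≅ ker(∂_k) / im(∂_{k+1}) we obtain:

  H_0: rank C_0 − rank ∂_1 = 5 − 4 = 1, and the invariant factors of ∂_1 are all 1, so H_0 ≅ Z.
  H_1: rank ker ∂_1 − rank ∂_2 = (10 − 4) − 6 = 0, and the invariant factors of ∂_2 are all 1, so H_1 ≅ 0.
  H_2: rank ker ∂_2 − rank ∂_3 = (10 − 6) − 4 = 0, and the invariant factors of ∂_3 are all 1, so H_2 ≅ 0.
  H_3: rank ker ∂_3 − rank ∂_4 = (5 − 4) − 0 = 1, and there is no ∂_4, so H_3 ≅ Z.

As a check, the Euler characteristic is 5 − 10 + 10 − 5 = 0, which agrees with 1 − 0 + 0 − 1 = 0.

Hence the Betti numbers are b_0 = 1, b_1 = 0, b_2 = 0, b_3 = 1.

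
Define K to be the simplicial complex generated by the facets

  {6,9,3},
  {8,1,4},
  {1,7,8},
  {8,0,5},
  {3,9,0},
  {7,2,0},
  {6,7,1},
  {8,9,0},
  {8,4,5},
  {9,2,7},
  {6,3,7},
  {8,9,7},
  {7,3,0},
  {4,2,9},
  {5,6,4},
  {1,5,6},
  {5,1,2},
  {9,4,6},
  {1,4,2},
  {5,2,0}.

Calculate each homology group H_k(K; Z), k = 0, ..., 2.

Fix the vertex order 0 < 1 < 2 < 3 < 4 < 5 < 6 < 7 < 8 < 9 and write every simplex with vertices in increasing order. Then dim K = 2 and the simplices of K are:

  0-simplices (10): [0], [1], [2], [3], [4], [5], [6], [7], [8], [9]
  1-simplices (30): (30 of them)
  2-simplices (20): (20 of them)

Hence C_0 ≅ Z^10, C_1 ≅ Z^30, C_2 ≅ Z^20.

The boundary map ∂_1: C_1 → C_0 sends each edge [p,q] (with p < q) to q − p.
As a 10×30 matrix over Z this has rank 9, with invariant factors (1,1,1,1,1,1,1,1,1).

∂_2: C_2 → C_1 acts by ∂[p,q,r] = [q,r] − [p,r] + [p,q]. For instance
  ∂[0,3,7] = [3,7] − [0,7] + [0,3],
  ∂[1,6,7] = [6,7] − [1,7] + [1,6].
The resulting 30×20 matrix has rank 20, and its Smith normal form has invariant factors (1,1,1,1,1,1,1,1,1,1,1,1,1,1,1,1,1,1,1,2).

From H_k ≅ ker(∂_k) / im(∂_{k+1}) we obtain:

  H_0: rank C_0 − rank ∂_1 = 10 − 9 = 1, and the invariant factors of ∂_1 are all 1, so H_0 ≅ Z.
  H_1: rank ker ∂_1 − rank ∂_2 = (30 − 9) − 20 = 1, and ∂_2 has invariant factor 2 > 1, so H_1 ≅ Z ⊕ Z/2.
  H_2: rank ker ∂_2 − rank ∂_3 = (20 − 20) − 0 = 0, and there is no ∂_3, so H_2 ≅ 0.

As a check, the Euler characteristic is 10 − 30 + 20 = 0, which agrees with 1 − 1 + 0 = 0.

H_0 = Z,  H_1 = Z ⊕ Z/2,  H_2 = 0.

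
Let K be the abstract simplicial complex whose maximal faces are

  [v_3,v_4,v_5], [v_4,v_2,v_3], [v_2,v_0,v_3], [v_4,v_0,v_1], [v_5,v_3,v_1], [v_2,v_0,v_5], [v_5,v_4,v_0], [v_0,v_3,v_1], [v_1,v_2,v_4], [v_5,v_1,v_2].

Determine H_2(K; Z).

H_2 ≅ 0.

Fix the vertex order v_0 < v_1 < v_2 < v_3 < v_4 < v_5 and write every simplex with vertices in increasing order. Then dim K = 2 and the simplices of K are:

  0-simplices (6): [v_0], [v_1], [v_2], [v_3], [v_4], [v_5]
  1-simplices (15): (15 of them)
  2-simplices (10): [v_0,v_1,v_3], [v_0,v_1,v_4], [v_0,v_2,v_3], [v_0,v_2,v_5], [v_0,v_4,v_5], [v_1,v_2,v_4], [v_1,v_2,v_5], [v_1,v_3,v_5], [v_2,v_3,v_4], [v_3,v_4,v_5]

giving chain groups C_0 ≅ Z^6, C_1 ≅ Z^15, C_2 ≅ Z^10.

∂_1: C_1 → C_0 is given by ∂[p,q] = [q] − [p]. For instance
  ∂[v_1,v_4] = [v_4] − [v_1].
As a 6×15 matrix over Z this has rank 5, with invariant factors (1,1,1,1,1).

Boundary ∂_2: C_2 → C_1 acts by ∂[p,q,r] = [q,r] − [p,r] + [p,q]. For instance
  ∂[v_0,v_1,v_3] = [v_1,v_3] − [v_0,v_3] + [v_0,v_1],
  ∂[v_3,v_4,v_5] = [v_4,v_5] − [v_3,v_5] + [v_3,v_4].
The resulting 15×10 matrix has rank 10, and its Smith normal form has invariant factors (1,1,1,1,1,1,1,1,1,2).

Reading off H_k = ker ∂_k / im ∂_{k+1}:

  H_2: rank ker ∂_2 − rank ∂_3 = (10 − 10) − 0 = 0, and there is no ∂_3, so H_2 = 0.

(K is a triangulation of the real projective plane RP^2.)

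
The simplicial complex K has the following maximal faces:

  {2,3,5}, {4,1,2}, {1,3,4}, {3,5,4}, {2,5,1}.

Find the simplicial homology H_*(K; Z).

Order the vertices as 1 < 2 < 3 < 4 < 5. Listing each simplex with vertices in this order, K has dimension 2 with simplices:

  0-simplices (5): [1], [2], [3], [4], [5]
  1-simplices (10): [1,2], [1,3], [1,4], [1,5], [2,3], [2,4], [2,5], [3,4], [3,5], [4,5]
  2-simplices (5): [1,2,4], [1,2,5], [1,3,4], [2,3,5], [3,4,5]

giving chain groups C_0 ≅ Z^5, C_1 ≅ Z^10, C_2 ≅ Z^5.

Boundary ∂_1: C_1 → C_0 maps an edge to its endpoints' difference, ∂[p,q] = q − p. For instance
  ∂[1,3] = [3] − [1].
This gives a 5×10 integer matrix of rank 4; reducing to Smith normal form yields diagonal entries (1,1,1,1).

The boundary map ∂_2: C_2 → C_1 sends each 2-simplex [p,q,r] to [q,r] − [p,r] + [p,q]. For instance
  ∂[2,3,5] = [3,5] − [2,5] + [2,3],
  ∂[1,2,5] = [2,5] − [1,5] + [1,2].
The 10×5 boundary matrix has rank 5 and Smith normal form diag(1,1,1,1,1).

From H_k ≅ ker(∂_k) / im(∂_{k+1}) we obtain:

  H_0: rank C_0 − rank ∂_1 = 5 − 4 = 1, and the invariant factors of ∂_1 are all 1, so H_0 ≅ Z.
  H_1: rank ker ∂_1 − rank ∂_2 = (10 − 4) − 5 = 1, and the invariant factors of ∂_2 are all 1, so H_1 ≅ Z.
  H_2: rank ker ∂_2 − rank ∂_3 = (5 − 5) − 0 = 0, and there is no ∂_3, so H_2 ≅ 0.

(K is a triangulation of the Möbius band.)

H_0 ≅ Z,  H_1 ≅ Z,  H_2 = 0.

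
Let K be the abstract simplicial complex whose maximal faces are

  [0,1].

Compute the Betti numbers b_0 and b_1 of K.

b_0 = 1, b_1 = 0.

We work with the vertex ordering 0 < 1. The simplices of K, each written with vertices in increasing order, are:

  0-simplices (2): [0], [1]
  1-simplices (1): [0,1]

giving chain groups C_0 ≅ Z^2, C_1 ≅ Z^1.

Boundary ∂_1: C_1 → C_0 sends each edge [p,q] (with p < q) to q − p. For instance
  ∂[0,1] = [1] − [0].
As a 2×1 matrix over Z this has rank 1, with invariant factors (1).

Computing H_k = (kernel of ∂_k) / (image of ∂_{k+1}):

  H_0: rank C_0 − rank ∂_1 = 2 − 1 = 1, and the invariant factors of ∂_1 are all 1, so H_0 ≅ Z.
  H_1: rank ker ∂_1 − rank ∂_2 = (1 − 1) − 0 = 0, and there is no ∂_2, so H_1 ≅ 0.

(K is a triangulation of the 1-simplex.)

Hence the Betti numbers are b_0 = 1, b_1 = 0.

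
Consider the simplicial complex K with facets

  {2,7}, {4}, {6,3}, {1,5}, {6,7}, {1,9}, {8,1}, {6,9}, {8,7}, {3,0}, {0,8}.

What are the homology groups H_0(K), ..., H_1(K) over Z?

Take the total order 0 < 1 < 2 < 3 < 4 < 5 < 6 < 7 < 8 < 9 on the vertex set. Then K (dimension 1) consists of the simplices:

  0-simplices (10): [0], [1], [2], [3], [4], [5], [6], [7], [8], [9]
  1-simplices (10): [0,3], [0,8], [1,5], [1,8], [1,9], [2,7], [3,6], [6,7], [6,9], [7,8]

Hence C_0 ≅ Z^10, C_1 ≅ Z^10.

Boundary ∂_1: C_1 → C_0 sends each edge [p,q] (with p < q) to q − p. For instance
  ∂[1,9] = [9] − [1].
As a 10×10 matrix over Z this has rank 8, with invariant factors (1,1,1,1,1,1,1,1).

Reading off H_k = ker ∂_k / im ∂_{k+1}:

  H_0: rank C_0 − rank ∂_1 = 10 − 8 = 2, and the invariant factors of ∂_1 are all 1, so H_0 = Z^2.
  H_1: rank ker ∂_1 − rank ∂_2 = (10 − 8) − 0 = 2, and there is no ∂_2, so H_1 = Z^2.

H_0 ≅ Z^2,  H_1 ≅ Z^2.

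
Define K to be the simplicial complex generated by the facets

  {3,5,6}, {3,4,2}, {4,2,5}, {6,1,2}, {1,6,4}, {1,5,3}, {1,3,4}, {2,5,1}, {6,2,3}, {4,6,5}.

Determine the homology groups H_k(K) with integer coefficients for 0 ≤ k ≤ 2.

H_0 = Z,  H_1 = Z/2,  H_2 = 0.

We work with the vertex ordering 1 < 2 < 3 < 4 < 5 < 6. The simplices of K, each written with vertices in increasing order, are:

  0-simplices (6): [1], [2], [3], [4], [5], [6]
  1-simplices (15): [1,2], [1,3], [1,4], [1,5], [1,6], [2,3], [2,4], [2,5], [2,6], [3,4], [3,5], [3,6], [4,5], [4,6], [5,6]
  2-simplices (10): [1,2,5], [1,2,6], [1,3,4], [1,3,5], [1,4,6], [2,3,4], [2,3,6], [2,4,5], [3,5,6], [4,5,6]

Hence C_0 ≅ Z^6, C_1 ≅ Z^15, C_2 ≅ Z^10.

∂_1: C_1 → C_0 is given by ∂[p,q] = [q] − [p]. For instance
  ∂[1,2] = [2] − [1].
As a 6×15 matrix over Z this has rank 5, with invariant factors (1,1,1,1,1).

Boundary ∂_2: C_2 → C_1 maps a triangle to the signed sum of its edges. For instance
  ∂[2,3,6] = [3,6] − [2,6] + [2,3],
  ∂[2,4,5] = [4,5] − [2,5] + [2,4].
The 15×10 boundary matrix has rank 10 and Smith normal form diag(1,1,1,1,1,1,1,1,1,2).

Reading off H_k = ker ∂_k / im ∂_{k+1}:

  H_0: rank C_0 − rank ∂_1 = 6 − 5 = 1, and the invariant factors of ∂_1 are all 1, so H_0 = Z.
  H_1: rank ker ∂_1 − rank ∂_2 = (15 − 5) − 10 = 0, and ∂_2 has invariant factor 2 > 1, so H_1 = Z/2.
  H_2: rank ker ∂_2 − rank ∂_3 = (10 − 10) − 0 = 0, and there is no ∂_3, so H_2 = 0.

As a check, the Euler characteristic is 6 − 15 + 10 = 1, which agrees with 1 − 0 + 0 = 1.
(K is a triangulation of the real projective plane RP^2.)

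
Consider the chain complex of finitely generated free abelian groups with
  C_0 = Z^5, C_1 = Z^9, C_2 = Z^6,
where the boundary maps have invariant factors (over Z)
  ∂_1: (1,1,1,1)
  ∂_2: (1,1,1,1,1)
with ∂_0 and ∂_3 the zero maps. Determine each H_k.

H_0: b_0 = 5 − 0 − 4 = 1; torsion from ∂_1 factors > 1: none. So H_0 = Z.
H_1: b_1 = 9 − 4 − 5 = 0; torsion from ∂_2 factors > 1: none. So H_1 = 0.
H_2: b_2 = 6 − 5 − 0 = 1; torsion from ∂_3 factors > 1: none. So H_2 = Z.

H_0 = Z,  H_1 = 0,  H_2 = Z.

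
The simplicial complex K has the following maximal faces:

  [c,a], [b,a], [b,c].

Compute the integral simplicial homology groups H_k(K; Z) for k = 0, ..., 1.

Fix the vertex order a < b < c and write every simplex with vertices in increasing order. Then dim K = 1 and the simplices of K are:

  0-simplices (3): a, b, c
  1-simplices (3): ab, ac, bc

Hence C_0 ≅ Z^3, C_1 ≅ Z^3.

The boundary map ∂_1: C_1 → C_0 is given by ∂[p,q] = [q] − [p]. For instance
  ∂ac = c − a.
This gives a 3×3 integer matrix of rank 2; reducing to Smith normal form yields diagonal entries (1,1).

Reading off H_k = ker ∂_k / im ∂_{k+1}:

  H_0: rank C_0 − rank ∂_1 = 3 − 2 = 1, and the invariant factors of ∂_1 are all 1, so H_0 = Z.
  H_1: rank ker ∂_1 − rank ∂_2 = (3 − 2) − 0 = 1, and there is no ∂_2, so H_1 = Z.

As a check, the Euler characteristic is 3 − 3 = 0, which agrees with 1 − 1 = 0.

H_0 = Z,  H_1 = Z.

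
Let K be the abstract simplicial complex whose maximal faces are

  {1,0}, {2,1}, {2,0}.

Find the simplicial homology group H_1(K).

K has 3 vertices, 3 edges.
rank ∂_1 = 2, rank ∂_2 = 0 ⇒ b_1 = 3 − 2 − 0 = 1. So H_1 ≅ Z.

H_1 = Z.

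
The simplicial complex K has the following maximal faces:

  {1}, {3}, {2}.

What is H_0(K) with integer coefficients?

H_0 ≅ Z^3.

Take the total order 1 < 2 < 3 on the vertex set. Then K (dimension 0) consists of the simplices:

  0-simplices (3): [1], [2], [3]

Hence C_0 ≅ Z^3.

Now H_k = ker ∂_k / im ∂_{k+1}, so:

  H_0: rank C_0 − rank ∂_1 = 3 − 0 = 3, and there is no ∂_1, so H_0 = Z^3.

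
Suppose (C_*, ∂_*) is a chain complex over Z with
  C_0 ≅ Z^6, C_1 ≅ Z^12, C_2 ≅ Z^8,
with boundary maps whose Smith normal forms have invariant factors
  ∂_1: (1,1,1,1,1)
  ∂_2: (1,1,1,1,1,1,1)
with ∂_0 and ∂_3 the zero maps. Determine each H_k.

H_0: b_0 = 6 − 0 − 5 = 1; torsion from ∂_1 factors > 1: none. So H_0 ≅ Z.
H_1: b_1 = 12 − 5 − 7 = 0; torsion from ∂_2 factors > 1: none. So H_1 ≅ 0.
H_2: b_2 = 8 − 7 − 0 = 1; torsion from ∂_3 factors > 1: none. So H_2 ≅ Z.

H_0 ≅ Z,  H_1 = 0,  H_2 ≅ Z.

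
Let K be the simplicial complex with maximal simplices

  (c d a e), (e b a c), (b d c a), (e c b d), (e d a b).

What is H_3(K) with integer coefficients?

Fix the vertex order a < b < c < d < e and write every simplex with vertices in increasing order. Then dim K = 3 and the simplices of K are:

  0-simplices (5): a, b, c, d, e
  1-simplices (10): ab, ac, ad, ae, bc, bd, be, cd, ce, de
  2-simplices (10): abc, abd, abe, acd, ace, ade, bcd, bce, bde, cde
  3-simplices (5): abcd, abce, abde, acde, bcde

Hence C_0 ≅ Z^5, C_1 ≅ Z^10, C_2 ≅ Z^10, C_3 ≅ Z^5.

∂_1: C_1 → C_0 is given by ∂[p,q] = [q] − [p]. For instance
  ∂ab = b − a.
This gives a 5×10 integer matrix of rank 4; reducing to Smith normal form yields diagonal entries (1,1,1,1).

Boundary ∂_2: C_2 → C_1 maps a triangle to the signed sum of its edges. For instance
  ∂acd = cd − ad + ac,
  ∂ade = de − ae + ad.
As a 10×10 matrix over Z this has rank 6, with invariant factors (1,1,1,1,1,1).

Boundary ∂_3: C_3 → C_2 sends each 3-simplex σ to the alternating sum Σ_i (−1)^i (σ with its i-th vertex removed). For instance
  ∂bcde = cde − bde + bce − bcd,
  ∂abcd = bcd − acd + abd − abc.
As a 10×5 matrix over Z this has rank 4, with invariant factors (1,1,1,1).

From H_k ≅ ker(∂_k) / im(∂_{k+1}) we obtain:

  H_3: rank ker ∂_3 − rank ∂_4 = (5 − 4) − 0 = 1, and there is no ∂_4, so H_3 ≅ Z.

(K is a triangulation of the 3-sphere S^3.)

H_3 = Z.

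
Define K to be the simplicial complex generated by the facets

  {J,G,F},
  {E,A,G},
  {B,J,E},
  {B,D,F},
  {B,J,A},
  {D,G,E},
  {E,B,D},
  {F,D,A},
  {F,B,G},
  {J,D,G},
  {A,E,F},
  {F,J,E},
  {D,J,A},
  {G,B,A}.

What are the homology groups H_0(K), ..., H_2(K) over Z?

We work with the vertex ordering A < B < D < E < F < G < J. The simplices of K, each written with vertices in increasing order, are:

  0-simplices (7): A, B, D, E, F, G, J
  1-simplices (21): AB, AD, AE, AF, AG, AJ, BD, BE, BF, BG, BJ, DE, DF, DG, DJ, EF, EG, EJ, FG, FJ, GJ
  2-simplices (14): ABG, ABJ, ADF, ADJ, AEF, AEG, BDE, BDF, BEJ, BFG, DEG, DGJ, EFJ, FGJ

Hence C_0 ≅ Z^7, C_1 ≅ Z^21, C_2 ≅ Z^14.

Boundary ∂_1: C_1 → C_0 is given by ∂[p,q] = [q] − [p]. For instance
  ∂AE = E − A.
The 7×21 boundary matrix has rank 6 and Smith normal form diag(1,1,1,1,1,1).

∂_2: C_2 → C_1 sends each 2-simplex [p,q,r] to [q,r] − [p,r] + [p,q]. For instance
  ∂AEG = EG − AG + AE,
  ∂BFG = FG − BG + BF.
The resulting 21×14 matrix has rank 13, and its Smith normal form has invariant factors (1,1,1,1,1,1,1,1,1,1,1,1,1).

Computing H_k = (kernel of ∂_k) / (image of ∂_{k+1}):

  H_0: rank C_0 − rank ∂_1 = 7 − 6 = 1, and the invariant factors of ∂_1 are all 1, so H_0 ≅ Z.
  H_1: rank ker ∂_1 − rank ∂_2 = (21 − 6) − 13 = 2, and the invariant factors of ∂_2 are all 1, so H_1 ≅ Z^2.
  H_2: rank ker ∂_2 − rank ∂_3 = (14 − 13) − 0 = 1, and there is no ∂_3, so H_2 ≅ Z.

H_0 ≅ Z,  H_1 ≅ Z^2,  H_2 ≅ Z.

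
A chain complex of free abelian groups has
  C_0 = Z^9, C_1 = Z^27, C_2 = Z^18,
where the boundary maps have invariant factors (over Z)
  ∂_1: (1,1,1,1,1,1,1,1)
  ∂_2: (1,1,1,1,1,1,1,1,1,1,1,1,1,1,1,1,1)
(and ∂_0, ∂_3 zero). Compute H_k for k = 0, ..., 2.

H_0: b_0 = 9 − 0 − 8 = 1; torsion from ∂_1 factors > 1: none. So H_0 = Z.
H_1: b_1 = 27 − 8 − 17 = 2; torsion from ∂_2 factors > 1: none. So H_1 = Z^2.
H_2: b_2 = 18 − 17 − 0 = 1; torsion from ∂_3 factors > 1: none. So H_2 = Z.

H_0 = Z,  H_1 = Z^2,  H_2 = Z.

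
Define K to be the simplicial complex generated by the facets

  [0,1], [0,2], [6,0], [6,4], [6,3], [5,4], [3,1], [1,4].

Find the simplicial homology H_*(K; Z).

Take the total order 0 < 1 < 2 < 3 < 4 < 5 < 6 on the vertex set. Then K (dimension 1) consists of the simplices:

  0-simplices (7): [0], [1], [2], [3], [4], [5], [6]
  1-simplices (8): [0,1], [0,2], [0,6], [1,3], [1,4], [3,6], [4,5], [4,6]

Hence C_0 ≅ Z^7, C_1 ≅ Z^8.

The boundary map ∂_1: C_1 → C_0 is given by ∂[p,q] = [q] − [p]. For instance
  ∂[4,5] = [5] − [4].
This gives a 7×8 integer matrix of rank 6; reducing to Smith normal form yields diagonal entries (1,1,1,1,1,1).

Reading off H_k = ker ∂_k / im ∂_{k+1}:

  H_0: rank C_0 − rank ∂_1 = 7 − 6 = 1, and the invariant factors of ∂_1 are all 1, so H_0 ≅ Z.
  H_1: rank ker ∂_1 − rank ∂_2 = (8 − 6) − 0 = 2, and there is no ∂_2, so H_1 ≅ Z^2.

H_0 ≅ Z,  H_1 ≅ Z^2.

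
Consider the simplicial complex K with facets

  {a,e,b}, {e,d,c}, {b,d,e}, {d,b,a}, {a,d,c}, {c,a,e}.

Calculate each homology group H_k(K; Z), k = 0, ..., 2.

H_0 ≅ Z,  H_1 = 0,  H_2 ≅ Z.

Order the vertices as a < b < c < d < e. Listing each simplex with vertices in this order, K has dimension 2 with simplices:

  0-simplices (5): a, b, c, d, e
  1-simplices (9): ab, ac, ad, ae, bd, be, cd, ce, de
  2-simplices (6): abd, abe, acd, ace, bde, cde

giving chain groups C_0 ≅ Z^5, C_1 ≅ Z^9, C_2 ≅ Z^6.

Boundary ∂_1: C_1 → C_0 maps an edge to its endpoints' difference, ∂[p,q] = q − p. For instance
  ∂ce = e − c.
This gives a 5×9 integer matrix of rank 4; reducing to Smith normal form yields diagonal entries (1,1,1,1).

∂_2: C_2 → C_1 acts by ∂[p,q,r] = [q,r] − [p,r] + [p,q]. For instance
  ∂ace = ce − ae + ac,
  ∂abd = bd − ad + ab.
This gives a 9×6 integer matrix of rank 5; reducing to Smith normal form yields diagonal entries (1,1,1,1,1).

Reading off H_k = ker ∂_k / im ∂_{k+1}:

  H_0: rank C_0 − rank ∂_1 = 5 − 4 = 1, and the invariant factors of ∂_1 are all 1, so H_0 = Z.
  H_1: rank ker ∂_1 − rank ∂_2 = (9 − 4) − 5 = 0, and the invariant factors of ∂_2 are all 1, so H_1 = 0.
  H_2: rank ker ∂_2 − rank ∂_3 = (6 − 5) − 0 = 1, and there is no ∂_3, so H_2 = Z.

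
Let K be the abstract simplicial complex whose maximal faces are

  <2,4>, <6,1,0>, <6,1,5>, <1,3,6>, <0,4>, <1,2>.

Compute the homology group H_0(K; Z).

Fix the vertex order 0 < 1 < 2 < 3 < 4 < 5 < 6 and write every simplex with vertices in increasing order. Then dim K = 2 and the simplices of K are:

  0-simplices (7): [0], [1], [2], [3], [4], [5], [6]
  1-simplices (10): [0,1], [0,4], [0,6], [1,2], [1,3], [1,5], [1,6], [2,4], [3,6], [5,6]
  2-simplices (3): [0,1,6], [1,3,6], [1,5,6]

giving chain groups C_0 ≅ Z^7, C_1 ≅ Z^10, C_2 ≅ Z^3.

The boundary map ∂_1: C_1 → C_0 sends each edge [p,q] (with p < q) to q − p.
This gives a 7×10 integer matrix of rank 6; reducing to Smith normal form yields diagonal entries (1,1,1,1,1,1).

Boundary ∂_2: C_2 → C_1 sends each 2-simplex [p,q,r] to [q,r] − [p,r] + [p,q]. For instance
  ∂[0,1,6] = [1,6] − [0,6] + [0,1],
  ∂[1,3,6] = [3,6] − [1,6] + [1,3].
The 10×3 boundary matrix has rank 3 and Smith normal form diag(1,1,1).

Now H_k = ker ∂_k / im ∂_{k+1}, so:

  H_0: rank C_0 − rank ∂_1 = 7 − 6 = 1, and the invariant factors of ∂_1 are all 1, so H_0 ≅ Z.

H_0 ≅ Z.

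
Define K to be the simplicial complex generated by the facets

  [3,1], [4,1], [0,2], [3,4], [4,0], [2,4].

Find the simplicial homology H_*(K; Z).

We work with the vertex ordering 0 < 1 < 2 < 3 < 4. The simplices of K, each written with vertices in increasing order, are:

  0-simplices (5): [0], [1], [2], [3], [4]
  1-simplices (6): [0,2], [0,4], [1,3], [1,4], [2,4], [3,4]

Hence C_0 ≅ Z^5, C_1 ≅ Z^6.

Boundary ∂_1: C_1 → C_0 sends each edge [p,q] (with p < q) to q − p.
This gives a 5×6 integer matrix of rank 4; reducing to Smith normal form yields diagonal entries (1,1,1,1).

Reading off H_k = ker ∂_k / im ∂_{k+1}:

  H_0: rank C_0 − rank ∂_1 = 5 − 4 = 1, and the invariant factors of ∂_1 are all 1, so H_0 = Z.
  H_1: rank ker ∂_1 − rank ∂_2 = (6 − 4) − 0 = 2, and there is no ∂_2, so H_1 = Z^2.

H_0 = Z,  H_1 = Z^2.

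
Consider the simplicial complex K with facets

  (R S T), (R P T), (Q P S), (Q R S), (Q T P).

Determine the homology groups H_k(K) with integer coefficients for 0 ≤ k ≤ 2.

We work with the vertex ordering P < Q < R < S < T. The simplices of K, each written with vertices in increasing order, are:

  0-simplices (5): P, Q, R, S, T
  1-simplices (10): PQ, PR, PS, PT, QR, QS, QT, RS, RT, ST
  2-simplices (5): PQS, PQT, PRT, QRS, RST

Hence C_0 ≅ Z^5, C_1 ≅ Z^10, C_2 ≅ Z^5.

Boundary ∂_1: C_1 → C_0 is given by ∂[p,q] = [q] − [p]. For instance
  ∂RS = S − R.
This gives a 5×10 integer matrix of rank 4; reducing to Smith normal form yields diagonal entries (1,1,1,1).

The boundary map ∂_2: C_2 → C_1 sends each 2-simplex [p,q,r] to [q,r] − [p,r] + [p,q]. For instance
  ∂QRS = RS − QS + QR,
  ∂PQT = QT − PT + PQ.
This gives a 10×5 integer matrix of rank 5; reducing to Smith normal form yields diagonal entries (1,1,1,1,1).

Reading off H_k = ker ∂_k / im ∂_{k+1}:

  H_0: rank C_0 − rank ∂_1 = 5 − 4 = 1, and the invariant factors of ∂_1 are all 1, so H_0 = Z.
  H_1: rank ker ∂_1 − rank ∂_2 = (10 − 4) − 5 = 1, and the invariant factors of ∂_2 are all 1, so H_1 = Z.
  H_2: rank ker ∂_2 − rank ∂_3 = (5 − 5) − 0 = 0, and there is no ∂_3, so H_2 = 0.

As a check, the Euler characteristic is 5 − 10 + 5 = 0, which agrees with 1 − 1 + 0 = 0.
(K is a triangulation of the Möbius band.)

H_0 = Z,  H_1 = Z,  H_2 = 0.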